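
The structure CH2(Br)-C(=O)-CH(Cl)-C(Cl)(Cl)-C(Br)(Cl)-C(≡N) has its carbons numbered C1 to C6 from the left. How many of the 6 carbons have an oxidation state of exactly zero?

1

Count +1 for every bond to an atom more electronegative than carbon and −1 for every bond to one less electronegative; C–C bonds are 0. Tallying each carbon:
C1: 1C, 2H, 1Br → 0 − 2 + 1 = -1
C2: 2C, 2O → 0 + 2 = +2
C3: 2C, 1H, 1Cl → 0 − 1 + 1 = 0
C4: 2C, 2Cl → 0 + 2 = +2
C5: 2C, 1Cl, 1Br → 0 + 1 + 1 = +2
C6: 1C, 3N → 0 + 3 = +3
1 carbon (C3) meets the condition.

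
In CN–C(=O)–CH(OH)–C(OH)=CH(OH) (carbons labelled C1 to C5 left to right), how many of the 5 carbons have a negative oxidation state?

0

Each bond to a more electronegative atom (O, N, halogen) counts +1, each bond to a less electronegative atom (H, metal, B, Si) counts −1, and each C–C bond counts 0. Tallying each carbon:
C1: 1C, 3N → 0 + 3 = +3
C2: 2C, 2O → 0 + 2 = +2
C3: 2C, 1H, 1O → 0 − 1 + 1 = 0
C4: 3C, 1O → 0 + 1 = +1
C5: 2C, 1H, 1O → 0 − 1 + 1 = 0
0 carbons meet the condition.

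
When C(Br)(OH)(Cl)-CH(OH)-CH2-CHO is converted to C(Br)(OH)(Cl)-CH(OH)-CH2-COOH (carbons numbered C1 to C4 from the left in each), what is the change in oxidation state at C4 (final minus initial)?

Before: C4 has 1 bond to C, 1 bond to H, 2 bonds to O → oxidation state +1.
After: C4 has 1 bond to C, 3 bonds to O → oxidation state +3.
Δ = +3 − (+1) = +2, so this is an oxidation at C4.

+2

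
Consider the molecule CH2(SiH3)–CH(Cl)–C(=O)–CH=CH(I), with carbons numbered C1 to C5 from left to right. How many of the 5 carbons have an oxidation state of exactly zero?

2

Assign +1 per bond to O/N/halogen, −1 per bond to H or an electropositive element, and 0 per bond to carbon. Tallying each carbon:
C1: 1C, 2H, 1Si → 0 − 2 − 1 = -3
C2: 2C, 1H, 1Cl → 0 − 1 + 1 = 0
C3: 2C, 2O → 0 + 2 = +2
C4: 3C, 1H → 0 − 1 = -1
C5: 2C, 1H, 1I → 0 − 1 + 1 = 0
2 carbons (C2, C5) meet the condition.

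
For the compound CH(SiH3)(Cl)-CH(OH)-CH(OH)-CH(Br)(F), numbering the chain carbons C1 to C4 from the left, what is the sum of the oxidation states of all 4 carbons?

Assign +1 per bond to O/N/halogen, −1 per bond to H or an electropositive element, and 0 per bond to carbon. Tallying each carbon:
C1: 1C, 1H, 1Cl, 1Si → 0 − 1 + 1 − 1 = -1
C2: 2C, 1H, 1O → 0 − 1 + 1 = 0
C3: 2C, 1H, 1O → 0 − 1 + 1 = 0
C4: 1C, 1H, 1F, 1Br → 0 − 1 + 1 + 1 = +1
Sum = -1 + 0 + 0 + 1 = 0.

0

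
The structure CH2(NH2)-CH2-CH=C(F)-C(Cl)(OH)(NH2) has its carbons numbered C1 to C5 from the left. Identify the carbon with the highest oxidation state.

Tallying each carbon's bonds:
C1: 1C, 2H, 1N → 0 − 2 + 1 = -1
C2: 2C, 2H → 0 − 2 = -2
C3: 3C, 1H → 0 − 1 = -1
C4: 3C, 1F → 0 + 1 = +1
C5: 1C, 1O, 1N, 1Cl → 0 + 1 + 1 + 1 = +3
The most oxidised carbon is C5 at +3.

C5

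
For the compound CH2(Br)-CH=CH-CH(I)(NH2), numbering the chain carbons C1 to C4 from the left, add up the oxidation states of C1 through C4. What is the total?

-2

Tallying each carbon's bonds:
C1: 1C, 2H, 1Br → 0 − 2 + 1 = -1
C2: 3C, 1H → 0 − 1 = -1
C3: 3C, 1H → 0 − 1 = -1
C4: 1C, 1H, 1N, 1I → 0 − 1 + 1 + 1 = +1
Sum = -1 − 1 − 1 + 1 = -2.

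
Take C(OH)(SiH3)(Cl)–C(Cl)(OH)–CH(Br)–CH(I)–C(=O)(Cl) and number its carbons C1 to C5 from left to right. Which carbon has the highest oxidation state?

Count +1 for every bond to an atom more electronegative than carbon and −1 for every bond to one less electronegative; C–C bonds are 0. Tallying each carbon:
C1: 1C, 1O, 1Cl, 1Si → 0 + 1 + 1 − 1 = +1
C2: 2C, 1O, 1Cl → 0 + 1 + 1 = +2
C3: 2C, 1H, 1Br → 0 − 1 + 1 = 0
C4: 2C, 1H, 1I → 0 − 1 + 1 = 0
C5: 1C, 2O, 1Cl → 0 + 2 + 1 = +3
The most oxidised carbon is C5 at +3.

C5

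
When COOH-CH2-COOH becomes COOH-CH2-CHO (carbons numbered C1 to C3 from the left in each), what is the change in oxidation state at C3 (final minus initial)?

Before: C3 has 1 bond to C, 3 bonds to O → oxidation state +3.
After: C3 has 1 bond to C, 1 bond to H, 2 bonds to O → oxidation state +1.
Δ = +1 − (+3) = -2, so this is a reduction at C3.

-2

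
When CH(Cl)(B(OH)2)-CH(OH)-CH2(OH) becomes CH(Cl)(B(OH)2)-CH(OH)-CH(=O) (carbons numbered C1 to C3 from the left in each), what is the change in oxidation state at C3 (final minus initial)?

+2

Before: C3 has 1 bond to C, 2 bonds to H, 1 bond to O → oxidation state -1.
After: C3 has 1 bond to C, 1 bond to H, 2 bonds to O → oxidation state +1.
Δ = +1 − (-1) = +2, so this is an oxidation at C3.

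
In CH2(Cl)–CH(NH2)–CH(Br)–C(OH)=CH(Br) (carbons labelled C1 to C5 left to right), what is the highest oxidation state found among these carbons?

Each bond to a more electronegative atom (O, N, halogen) counts +1, each bond to a less electronegative atom (H, metal, B, Si) counts −1, and each C–C bond counts 0. Tallying each carbon:
C1: 1C, 2H, 1Cl → 0 − 2 + 1 = -1
C2: 2C, 1H, 1N → 0 − 1 + 1 = 0
C3: 2C, 1H, 1Br → 0 − 1 + 1 = 0
C4: 3C, 1O → 0 + 1 = +1
C5: 2C, 1H, 1Br → 0 − 1 + 1 = 0
The highest value is +1.

+1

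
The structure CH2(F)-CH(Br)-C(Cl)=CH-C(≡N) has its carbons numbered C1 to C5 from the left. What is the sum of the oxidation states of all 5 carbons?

Each bond to a more electronegative atom (O, N, halogen) counts +1, each bond to a less electronegative atom (H, metal, B, Si) counts −1, and each C–C bond counts 0. Tallying each carbon:
C1: 1C, 2H, 1F → 0 − 2 + 1 = -1
C2: 2C, 1H, 1Br → 0 − 1 + 1 = 0
C3: 3C, 1Cl → 0 + 1 = +1
C4: 3C, 1H → 0 − 1 = -1
C5: 1C, 3N → 0 + 3 = +3
Sum = -1 + 0 + 1 − 1 + 3 = +2.

+2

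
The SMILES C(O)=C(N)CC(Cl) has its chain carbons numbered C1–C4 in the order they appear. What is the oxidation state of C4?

Count +1 for every bond to an atom more electronegative than carbon and −1 for every bond to one less electronegative; C–C bonds are 0.
C4 has one bond to C (0), one bond to Cl (+1), one bond to H (-1), one bond to H (-1).
Oxidation state = 0 + 1 − 1 − 1 = -1.

-1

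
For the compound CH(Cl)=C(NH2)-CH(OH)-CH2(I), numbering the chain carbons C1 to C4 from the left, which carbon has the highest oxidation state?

Tallying each carbon's bonds:
C1: 2C, 1H, 1Cl → 0 − 1 + 1 = 0
C2: 3C, 1N → 0 + 1 = +1
C3: 2C, 1H, 1O → 0 − 1 + 1 = 0
C4: 1C, 2H, 1I → 0 − 2 + 1 = -1
The most oxidised carbon is C2 at +1.

C2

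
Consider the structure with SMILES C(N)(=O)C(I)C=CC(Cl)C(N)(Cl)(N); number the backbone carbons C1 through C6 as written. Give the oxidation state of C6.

C6 has one bond to C (0), one bond to N (+1), one bond to Cl (+1), one bond to N (+1).
Oxidation state = 0 + 1 + 1 + 1 = +3.

+3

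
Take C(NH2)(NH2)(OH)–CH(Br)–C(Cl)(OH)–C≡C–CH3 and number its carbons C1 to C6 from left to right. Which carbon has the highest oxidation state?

Tallying each carbon's bonds:
C1: 1C, 1O, 2N → 0 + 1 + 2 = +3
C2: 2C, 1H, 1Br → 0 − 1 + 1 = 0
C3: 2C, 1O, 1Cl → 0 + 1 + 1 = +2
C4: 4C → 0 = 0
C5: 4C → 0 = 0
C6: 1C, 3H → 0 − 3 = -3
The most oxidised carbon is C1 at +3.

C1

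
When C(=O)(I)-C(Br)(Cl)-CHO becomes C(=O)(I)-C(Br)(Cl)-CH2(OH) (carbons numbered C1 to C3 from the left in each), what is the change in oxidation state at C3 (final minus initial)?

-2

Before: C3 has 1 bond to C, 1 bond to H, 2 bonds to O → oxidation state +1.
After: C3 has 1 bond to C, 2 bonds to H, 1 bond to O → oxidation state -1.
Δ = -1 − (+1) = -2, so this is a reduction at C3.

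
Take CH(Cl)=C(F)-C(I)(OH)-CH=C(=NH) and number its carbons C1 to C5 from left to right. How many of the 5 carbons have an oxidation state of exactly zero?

Assign +1 per bond to O/N/halogen, −1 per bond to H or an electropositive element, and 0 per bond to carbon. Tallying each carbon:
C1: 2C, 1H, 1Cl → 0 − 1 + 1 = 0
C2: 3C, 1F → 0 + 1 = +1
C3: 2C, 1O, 1I → 0 + 1 + 1 = +2
C4: 3C, 1H → 0 − 1 = -1
C5: 2C, 2N → 0 + 2 = +2
1 carbon (C1) meets the condition.

1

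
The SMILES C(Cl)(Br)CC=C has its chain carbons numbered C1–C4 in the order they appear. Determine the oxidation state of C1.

+1

Count +1 for every bond to an atom more electronegative than carbon and −1 for every bond to one less electronegative; C–C bonds are 0.
C1 has one bond to C (0), one bond to Cl (+1), one bond to H (-1), one bond to Br (+1).
Oxidation state = 0 + 1 − 1 + 1 = +1.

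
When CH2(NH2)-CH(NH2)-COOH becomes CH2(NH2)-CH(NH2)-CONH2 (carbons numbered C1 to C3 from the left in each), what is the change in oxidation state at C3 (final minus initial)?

Before: C3 has 1 bond to C, 3 bonds to O → oxidation state +3.
After: C3 has 1 bond to C, 2 bonds to O, 1 bond to N → oxidation state +3.
Δ = +3 − (+3) = 0, so no net redox change at C3.

0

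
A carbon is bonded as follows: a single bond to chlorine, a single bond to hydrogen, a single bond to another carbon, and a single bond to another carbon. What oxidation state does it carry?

0

Bonds to more-electronegative neighbours contribute +1 each, bonds to H or metals contribute −1 each, and C–C bonds contribute 0.
The carbon has one bond to C (0), one bond to C (0), one bond to Cl (+1), one bond to H (-1).
Oxidation state = 0 + 0 + 1 − 1 = 0.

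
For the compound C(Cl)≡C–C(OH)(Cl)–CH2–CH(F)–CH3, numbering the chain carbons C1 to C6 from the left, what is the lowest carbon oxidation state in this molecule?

-3

Each bond to a more electronegative atom (O, N, halogen) counts +1, each bond to a less electronegative atom (H, metal, B, Si) counts −1, and each C–C bond counts 0. Tallying each carbon:
C1: 3C, 1Cl → 0 + 1 = +1
C2: 4C → 0 = 0
C3: 2C, 1O, 1Cl → 0 + 1 + 1 = +2
C4: 2C, 2H → 0 − 2 = -2
C5: 2C, 1H, 1F → 0 − 1 + 1 = 0
C6: 1C, 3H → 0 − 3 = -3
The lowest value is -3.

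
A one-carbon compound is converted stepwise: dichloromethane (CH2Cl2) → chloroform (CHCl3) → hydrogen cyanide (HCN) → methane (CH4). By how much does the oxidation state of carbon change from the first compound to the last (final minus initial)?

Carbon oxidation states along the series — dichloromethane: 0, chloroform: +2, hydrogen cyanide: +2, methane: -4.
Net change = -4 − (0) = -4.

-4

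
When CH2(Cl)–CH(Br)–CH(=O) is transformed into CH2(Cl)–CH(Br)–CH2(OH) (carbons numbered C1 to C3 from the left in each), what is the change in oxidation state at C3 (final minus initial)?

-2

Before: C3 has 1 bond to C, 1 bond to H, 2 bonds to O → oxidation state +1.
After: C3 has 1 bond to C, 2 bonds to H, 1 bond to O → oxidation state -1.
Δ = -1 − (+1) = -2, so this is a reduction at C3.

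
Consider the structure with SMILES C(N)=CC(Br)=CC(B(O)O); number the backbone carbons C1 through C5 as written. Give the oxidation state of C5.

Count +1 for every bond to an atom more electronegative than carbon and −1 for every bond to one less electronegative; C–C bonds are 0.
C5 has one bond to C (0), one bond to B (-1), one bond to H (-1), one bond to H (-1).
Oxidation state = 0 − 1 − 1 − 1 = -3.

-3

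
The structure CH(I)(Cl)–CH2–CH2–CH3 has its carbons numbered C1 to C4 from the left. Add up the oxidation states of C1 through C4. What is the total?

-6

Tallying each carbon's bonds:
C1: 1C, 1H, 1Cl, 1I → 0 − 1 + 1 + 1 = +1
C2: 2C, 2H → 0 − 2 = -2
C3: 2C, 2H → 0 − 2 = -2
C4: 1C, 3H → 0 − 3 = -3
Sum = +1 − 2 − 2 − 3 = -6.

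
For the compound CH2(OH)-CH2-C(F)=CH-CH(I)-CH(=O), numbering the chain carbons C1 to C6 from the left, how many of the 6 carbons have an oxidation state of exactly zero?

Each bond to a more electronegative atom (O, N, halogen) counts +1, each bond to a less electronegative atom (H, metal, B, Si) counts −1, and each C–C bond counts 0. Tallying each carbon:
C1: 1C, 2H, 1O → 0 − 2 + 1 = -1
C2: 2C, 2H → 0 − 2 = -2
C3: 3C, 1F → 0 + 1 = +1
C4: 3C, 1H → 0 − 1 = -1
C5: 2C, 1H, 1I → 0 − 1 + 1 = 0
C6: 1C, 1H, 2O → 0 − 1 + 2 = +1
1 carbon (C5) meets the condition.

1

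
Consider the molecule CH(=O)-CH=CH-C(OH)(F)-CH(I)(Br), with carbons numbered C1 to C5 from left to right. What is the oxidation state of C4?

+2

C4 has one bond to C (0), one bond to C (0), one bond to O (+1), one bond to F (+1).
Oxidation state = 0 + 0 + 1 + 1 = +2.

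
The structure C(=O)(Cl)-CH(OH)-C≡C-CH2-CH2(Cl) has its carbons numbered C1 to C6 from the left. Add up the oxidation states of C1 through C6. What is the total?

Tallying each carbon's bonds:
C1: 1C, 2O, 1Cl → 0 + 2 + 1 = +3
C2: 2C, 1H, 1O → 0 − 1 + 1 = 0
C3: 4C → 0 = 0
C4: 4C → 0 = 0
C5: 2C, 2H → 0 − 2 = -2
C6: 1C, 2H, 1Cl → 0 − 2 + 1 = -1
Sum = +3 + 0 + 0 + 0 − 2 − 1 = 0.

0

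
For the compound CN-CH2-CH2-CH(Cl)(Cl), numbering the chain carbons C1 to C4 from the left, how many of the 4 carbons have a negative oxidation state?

Tallying each carbon's bonds:
C1: 1C, 3N → 0 + 3 = +3
C2: 2C, 2H → 0 − 2 = -2
C3: 2C, 2H → 0 − 2 = -2
C4: 1C, 1H, 2Cl → 0 − 1 + 2 = +1
2 carbons (C2, C3) meet the condition.

2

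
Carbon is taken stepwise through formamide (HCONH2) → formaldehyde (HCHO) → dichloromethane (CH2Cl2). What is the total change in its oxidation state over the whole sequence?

-2

Carbon oxidation states along the series — formamide: +2, formaldehyde: 0, dichloromethane: 0.
Net change = 0 − (+2) = -2.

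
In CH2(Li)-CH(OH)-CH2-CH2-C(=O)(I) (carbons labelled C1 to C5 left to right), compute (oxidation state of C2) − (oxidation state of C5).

C2: 2C, 1H, 1O → 0 − 1 + 1 = 0
C5: 1C, 2O, 1I → 0 + 2 + 1 = +3
Difference: 0 − (+3) = -3.

-3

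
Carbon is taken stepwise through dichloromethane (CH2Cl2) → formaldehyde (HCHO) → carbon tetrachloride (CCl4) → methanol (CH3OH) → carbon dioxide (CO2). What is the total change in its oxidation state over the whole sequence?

Carbon oxidation states along the series — dichloromethane: 0, formaldehyde: 0, carbon tetrachloride: +4, methanol: -2, carbon dioxide: +4.
Net change = +4 − (0) = +4.

+4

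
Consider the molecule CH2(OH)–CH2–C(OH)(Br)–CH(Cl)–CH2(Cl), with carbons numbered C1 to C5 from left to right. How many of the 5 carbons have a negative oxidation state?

3

Each bond to a more electronegative atom (O, N, halogen) counts +1, each bond to a less electronegative atom (H, metal, B, Si) counts −1, and each C–C bond counts 0. Tallying each carbon:
C1: 1C, 2H, 1O → 0 − 2 + 1 = -1
C2: 2C, 2H → 0 − 2 = -2
C3: 2C, 1O, 1Br → 0 + 1 + 1 = +2
C4: 2C, 1H, 1Cl → 0 − 1 + 1 = 0
C5: 1C, 2H, 1Cl → 0 − 2 + 1 = -1
3 carbons (C1, C2, C5) meet the condition.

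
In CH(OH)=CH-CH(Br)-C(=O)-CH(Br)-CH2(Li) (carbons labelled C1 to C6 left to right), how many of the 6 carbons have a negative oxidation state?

Tallying each carbon's bonds:
C1: 2C, 1H, 1O → 0 − 1 + 1 = 0
C2: 3C, 1H → 0 − 1 = -1
C3: 2C, 1H, 1Br → 0 − 1 + 1 = 0
C4: 2C, 2O → 0 + 2 = +2
C5: 2C, 1H, 1Br → 0 − 1 + 1 = 0
C6: 1C, 2H, 1Li → 0 − 2 − 1 = -3
2 carbons (C2, C6) meet the condition.

2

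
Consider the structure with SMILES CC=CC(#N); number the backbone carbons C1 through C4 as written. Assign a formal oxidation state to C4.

C4 has one bond to C (0), a triple bond to N (3×+1 = +3).
Oxidation state = 0 + 3 = +3.

+3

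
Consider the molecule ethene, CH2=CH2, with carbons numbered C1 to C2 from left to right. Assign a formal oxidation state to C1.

-2

C1 has one bond to H (-1), one bond to H (-1), a double bond to C (2×0 = 0).
Oxidation state = -1 − 1 + 0 = -2.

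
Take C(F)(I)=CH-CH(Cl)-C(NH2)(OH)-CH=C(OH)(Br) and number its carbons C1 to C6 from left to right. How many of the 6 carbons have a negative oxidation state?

Tallying each carbon's bonds:
C1: 2C, 1F, 1I → 0 + 1 + 1 = +2
C2: 3C, 1H → 0 − 1 = -1
C3: 2C, 1H, 1Cl → 0 − 1 + 1 = 0
C4: 2C, 1O, 1N → 0 + 1 + 1 = +2
C5: 3C, 1H → 0 − 1 = -1
C6: 2C, 1O, 1Br → 0 + 1 + 1 = +2
2 carbons (C2, C5) meet the condition.

2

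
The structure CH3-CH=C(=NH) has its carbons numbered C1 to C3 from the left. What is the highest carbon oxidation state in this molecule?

Tallying each carbon's bonds:
C1: 1C, 3H → 0 − 3 = -3
C2: 3C, 1H → 0 − 1 = -1
C3: 2C, 2N → 0 + 2 = +2
The highest value is +2.

+2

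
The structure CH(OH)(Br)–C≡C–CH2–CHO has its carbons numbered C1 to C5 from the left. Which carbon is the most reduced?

Tallying each carbon's bonds:
C1: 1C, 1H, 1O, 1Br → 0 − 1 + 1 + 1 = +1
C2: 4C → 0 = 0
C3: 4C → 0 = 0
C4: 2C, 2H → 0 − 2 = -2
C5: 1C, 1H, 2O → 0 − 1 + 2 = +1
The most reduced carbon is C4 at -2.

C4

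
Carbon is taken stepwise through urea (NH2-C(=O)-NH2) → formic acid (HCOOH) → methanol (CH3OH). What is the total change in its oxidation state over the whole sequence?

Carbon oxidation states along the series — urea: +4, formic acid: +2, methanol: -2.
Net change = -2 − (+4) = -6.

-6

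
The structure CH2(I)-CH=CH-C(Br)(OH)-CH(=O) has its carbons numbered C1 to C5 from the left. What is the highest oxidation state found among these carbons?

Tallying each carbon's bonds:
C1: 1C, 2H, 1I → 0 − 2 + 1 = -1
C2: 3C, 1H → 0 − 1 = -1
C3: 3C, 1H → 0 − 1 = -1
C4: 2C, 1O, 1Br → 0 + 1 + 1 = +2
C5: 1C, 1H, 2O → 0 − 1 + 2 = +1
The highest value is +2.

+2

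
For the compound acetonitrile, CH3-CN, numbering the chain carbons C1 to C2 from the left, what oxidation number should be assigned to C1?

Assign +1 per bond to O/N/halogen, −1 per bond to H or an electropositive element, and 0 per bond to carbon.
C1 has one bond to H (-1), one bond to H (-1), one bond to H (-1), one bond to C (0).
Oxidation state = -1 − 1 − 1 + 0 = -3.

-3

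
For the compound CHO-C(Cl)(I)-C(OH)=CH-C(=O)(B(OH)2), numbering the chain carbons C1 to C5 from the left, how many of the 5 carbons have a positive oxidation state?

Bonds to more-electronegative neighbours contribute +1 each, bonds to H or metals contribute −1 each, and C–C bonds contribute 0. Tallying each carbon:
C1: 1C, 1H, 2O → 0 − 1 + 2 = +1
C2: 2C, 1Cl, 1I → 0 + 1 + 1 = +2
C3: 3C, 1O → 0 + 1 = +1
C4: 3C, 1H → 0 − 1 = -1
C5: 1C, 2O, 1B → 0 + 2 − 1 = +1
4 carbons (C1, C2, C3, C5) meet the condition.

4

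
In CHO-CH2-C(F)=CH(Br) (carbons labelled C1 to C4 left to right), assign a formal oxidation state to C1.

+1

C1 has one bond to C (0), a double bond to O (2×+1 = +2), one bond to H (-1).
Oxidation state = 0 + 2 − 1 = +1.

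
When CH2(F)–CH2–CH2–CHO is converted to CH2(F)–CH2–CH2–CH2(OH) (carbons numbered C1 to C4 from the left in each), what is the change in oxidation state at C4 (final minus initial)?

-2

Before: C4 has 1 bond to C, 1 bond to H, 2 bonds to O → oxidation state +1.
After: C4 has 1 bond to C, 2 bonds to H, 1 bond to O → oxidation state -1.
Δ = -1 − (+1) = -2, so this is a reduction at C4.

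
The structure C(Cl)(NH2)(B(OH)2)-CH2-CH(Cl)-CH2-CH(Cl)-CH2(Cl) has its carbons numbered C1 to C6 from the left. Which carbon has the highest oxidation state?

C1

Tallying each carbon's bonds:
C1: 1C, 1N, 1Cl, 1B → 0 + 1 + 1 − 1 = +1
C2: 2C, 2H → 0 − 2 = -2
C3: 2C, 1H, 1Cl → 0 − 1 + 1 = 0
C4: 2C, 2H → 0 − 2 = -2
C5: 2C, 1H, 1Cl → 0 − 1 + 1 = 0
C6: 1C, 2H, 1Cl → 0 − 2 + 1 = -1
The most oxidised carbon is C1 at +1.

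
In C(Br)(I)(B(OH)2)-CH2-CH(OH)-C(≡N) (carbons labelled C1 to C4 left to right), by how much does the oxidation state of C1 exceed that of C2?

C1: 1C, 1Br, 1I, 1B → 0 + 1 + 1 − 1 = +1
C2: 2C, 2H → 0 − 2 = -2
Difference: +1 − (-2) = +3.

+3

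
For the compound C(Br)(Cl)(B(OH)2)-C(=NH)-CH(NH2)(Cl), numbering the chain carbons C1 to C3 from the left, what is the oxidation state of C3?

Bonds to more-electronegative neighbours contribute +1 each, bonds to H or metals contribute −1 each, and C–C bonds contribute 0.
C3 has one bond to C (0), one bond to N (+1), one bond to Cl (+1), one bond to H (-1).
Oxidation state = 0 + 1 + 1 − 1 = +1.

+1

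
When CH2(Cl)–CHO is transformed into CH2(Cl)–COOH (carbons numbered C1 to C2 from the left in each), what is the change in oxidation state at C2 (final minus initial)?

+2

Before: C2 has 1 bond to C, 1 bond to H, 2 bonds to O → oxidation state +1.
After: C2 has 1 bond to C, 3 bonds to O → oxidation state +3.
Δ = +3 − (+1) = +2, so this is an oxidation at C2.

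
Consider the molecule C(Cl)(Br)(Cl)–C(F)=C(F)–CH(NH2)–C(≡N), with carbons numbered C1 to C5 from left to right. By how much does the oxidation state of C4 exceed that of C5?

-3

C4: 2C, 1H, 1N → 0 − 1 + 1 = 0
C5: 1C, 3N → 0 + 3 = +3
Difference: 0 − (+3) = -3.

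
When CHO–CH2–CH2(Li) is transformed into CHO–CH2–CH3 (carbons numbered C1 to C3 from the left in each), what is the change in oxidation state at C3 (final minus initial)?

0

Before: C3 has 1 bond to C, 2 bonds to H, 1 bond to Li → oxidation state -3.
After: C3 has 1 bond to C, 3 bonds to H → oxidation state -3.
Δ = -3 − (-3) = 0, so no net redox change at C3.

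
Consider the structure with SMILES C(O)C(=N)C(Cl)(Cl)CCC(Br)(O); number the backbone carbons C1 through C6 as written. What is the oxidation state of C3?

+2

C3 has one bond to C (0), one bond to C (0), one bond to Cl (+1), one bond to Cl (+1).
Oxidation state = 0 + 0 + 1 + 1 = +2.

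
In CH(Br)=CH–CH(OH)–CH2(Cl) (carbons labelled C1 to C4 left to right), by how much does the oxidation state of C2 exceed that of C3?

-1

C2: 3C, 1H → 0 − 1 = -1
C3: 2C, 1H, 1O → 0 − 1 + 1 = 0
Difference: -1 − (0) = -1.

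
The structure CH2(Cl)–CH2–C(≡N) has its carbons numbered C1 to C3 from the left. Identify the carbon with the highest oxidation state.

Assign +1 per bond to O/N/halogen, −1 per bond to H or an electropositive element, and 0 per bond to carbon. Tallying each carbon:
C1: 1C, 2H, 1Cl → 0 − 2 + 1 = -1
C2: 2C, 2H → 0 − 2 = -2
C3: 1C, 3N → 0 + 3 = +3
The most oxidised carbon is C3 at +3.

C3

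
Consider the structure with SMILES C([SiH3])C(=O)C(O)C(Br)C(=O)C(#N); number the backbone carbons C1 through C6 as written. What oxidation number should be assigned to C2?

+2

C2 has one bond to C (0), one bond to C (0), a double bond to O (2×+1 = +2).
Oxidation state = 0 + 0 + 2 = +2.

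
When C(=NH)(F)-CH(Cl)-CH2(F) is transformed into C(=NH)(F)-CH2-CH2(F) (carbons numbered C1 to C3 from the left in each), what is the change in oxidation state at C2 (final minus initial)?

Before: C2 has 2 bonds to C, 1 bond to H, 1 bond to Cl → oxidation state 0.
After: C2 has 2 bonds to C, 2 bonds to H → oxidation state -2.
Δ = -2 − (0) = -2, so this is a reduction at C2.

-2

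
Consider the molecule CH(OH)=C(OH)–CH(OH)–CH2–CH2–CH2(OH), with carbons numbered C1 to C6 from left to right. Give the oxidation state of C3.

Assign +1 per bond to O/N/halogen, −1 per bond to H or an electropositive element, and 0 per bond to carbon.
C3 has one bond to C (0), one bond to C (0), one bond to O (+1), one bond to H (-1).
Oxidation state = 0 + 0 + 1 − 1 = 0.

0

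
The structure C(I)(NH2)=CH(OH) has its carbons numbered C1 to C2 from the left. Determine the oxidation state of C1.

+2

C1 has a double bond to C (2×0 = 0), one bond to I (+1), one bond to N (+1).
Oxidation state = 0 + 1 + 1 = +2.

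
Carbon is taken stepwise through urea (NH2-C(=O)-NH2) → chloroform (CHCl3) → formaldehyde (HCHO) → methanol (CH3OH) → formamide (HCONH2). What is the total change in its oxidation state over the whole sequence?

-2

Carbon oxidation states along the series — urea: +4, chloroform: +2, formaldehyde: 0, methanol: -2, formamide: +2.
Net change = +2 − (+4) = -2.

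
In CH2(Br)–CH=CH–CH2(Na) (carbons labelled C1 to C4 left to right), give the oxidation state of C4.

Bonds to more-electronegative neighbours contribute +1 each, bonds to H or metals contribute −1 each, and C–C bonds contribute 0.
C4 has one bond to C (0), one bond to Na (-1), one bond to H (-1), one bond to H (-1).
Oxidation state = 0 − 1 − 1 − 1 = -3.

-3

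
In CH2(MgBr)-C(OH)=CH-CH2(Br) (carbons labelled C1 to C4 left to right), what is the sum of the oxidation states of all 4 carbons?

Bonds to more-electronegative neighbours contribute +1 each, bonds to H or metals contribute −1 each, and C–C bonds contribute 0. Tallying each carbon:
C1: 1C, 2H, 1Mg → 0 − 2 − 1 = -3
C2: 3C, 1O → 0 + 1 = +1
C3: 3C, 1H → 0 − 1 = -1
C4: 1C, 2H, 1Br → 0 − 2 + 1 = -1
Sum = -3 + 1 − 1 − 1 = -4.

-4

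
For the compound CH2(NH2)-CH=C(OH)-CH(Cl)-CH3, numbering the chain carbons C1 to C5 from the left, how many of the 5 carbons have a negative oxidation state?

3

Tallying each carbon's bonds:
C1: 1C, 2H, 1N → 0 − 2 + 1 = -1
C2: 3C, 1H → 0 − 1 = -1
C3: 3C, 1O → 0 + 1 = +1
C4: 2C, 1H, 1Cl → 0 − 1 + 1 = 0
C5: 1C, 3H → 0 − 3 = -3
3 carbons (C1, C2, C5) meet the condition.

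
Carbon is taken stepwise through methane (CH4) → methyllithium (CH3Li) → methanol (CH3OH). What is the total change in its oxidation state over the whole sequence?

Carbon oxidation states along the series — methane: -4, methyllithium: -4, methanol: -2.
Net change = -2 − (-4) = +2.

+2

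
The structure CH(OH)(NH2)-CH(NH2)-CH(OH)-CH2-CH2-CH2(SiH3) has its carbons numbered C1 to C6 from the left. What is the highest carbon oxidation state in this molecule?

+1

Tallying each carbon's bonds:
C1: 1C, 1H, 1O, 1N → 0 − 1 + 1 + 1 = +1
C2: 2C, 1H, 1N → 0 − 1 + 1 = 0
C3: 2C, 1H, 1O → 0 − 1 + 1 = 0
C4: 2C, 2H → 0 − 2 = -2
C5: 2C, 2H → 0 − 2 = -2
C6: 1C, 2H, 1Si → 0 − 2 − 1 = -3
The highest value is +1.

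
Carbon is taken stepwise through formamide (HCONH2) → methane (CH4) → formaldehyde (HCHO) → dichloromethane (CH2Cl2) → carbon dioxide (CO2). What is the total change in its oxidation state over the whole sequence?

Carbon oxidation states along the series — formamide: +2, methane: -4, formaldehyde: 0, dichloromethane: 0, carbon dioxide: +4.
Net change = +4 − (+2) = +2.

+2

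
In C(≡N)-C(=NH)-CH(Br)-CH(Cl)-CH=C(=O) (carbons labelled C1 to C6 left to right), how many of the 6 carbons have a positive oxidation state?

Assign +1 per bond to O/N/halogen, −1 per bond to H or an electropositive element, and 0 per bond to carbon. Tallying each carbon:
C1: 1C, 3N → 0 + 3 = +3
C2: 2C, 2N → 0 + 2 = +2
C3: 2C, 1H, 1Br → 0 − 1 + 1 = 0
C4: 2C, 1H, 1Cl → 0 − 1 + 1 = 0
C5: 3C, 1H → 0 − 1 = -1
C6: 2C, 2O → 0 + 2 = +2
3 carbons (C1, C2, C6) meet the condition.

3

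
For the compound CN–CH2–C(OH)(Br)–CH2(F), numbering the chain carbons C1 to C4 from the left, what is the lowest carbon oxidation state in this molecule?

Each bond to a more electronegative atom (O, N, halogen) counts +1, each bond to a less electronegative atom (H, metal, B, Si) counts −1, and each C–C bond counts 0. Tallying each carbon:
C1: 1C, 3N → 0 + 3 = +3
C2: 2C, 2H → 0 − 2 = -2
C3: 2C, 1O, 1Br → 0 + 1 + 1 = +2
C4: 1C, 2H, 1F → 0 − 2 + 1 = -1
The lowest value is -2.

-2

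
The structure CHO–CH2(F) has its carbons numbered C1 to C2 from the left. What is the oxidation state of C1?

+1

C1 has one bond to C (0), one bond to H (-1), a double bond to O (2×+1 = +2).
Oxidation state = 0 − 1 + 2 = +1.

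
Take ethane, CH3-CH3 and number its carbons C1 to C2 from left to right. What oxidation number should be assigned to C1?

-3

Each bond to a more electronegative atom (O, N, halogen) counts +1, each bond to a less electronegative atom (H, metal, B, Si) counts −1, and each C–C bond counts 0.
C1 has one bond to H (-1), one bond to H (-1), one bond to H (-1), one bond to C (0).
Oxidation state = -1 − 1 − 1 + 0 = -3.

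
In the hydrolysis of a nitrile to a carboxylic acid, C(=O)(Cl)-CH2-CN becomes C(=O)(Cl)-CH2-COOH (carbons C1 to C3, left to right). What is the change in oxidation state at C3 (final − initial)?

Before: C3 has 1 bond to C, 3 bonds to N → oxidation state +3.
After: C3 has 1 bond to C, 3 bonds to O → oxidation state +3.
Δ = +3 − (+3) = 0, so no net redox change at C3.

0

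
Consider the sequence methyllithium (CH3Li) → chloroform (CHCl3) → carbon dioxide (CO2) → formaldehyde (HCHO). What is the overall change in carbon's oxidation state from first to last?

+4

Carbon oxidation states along the series — methyllithium: -4, chloroform: +2, carbon dioxide: +4, formaldehyde: 0.
Net change = 0 − (-4) = +4.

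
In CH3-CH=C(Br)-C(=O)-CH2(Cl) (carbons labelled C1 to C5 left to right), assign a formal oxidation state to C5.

-1

Count +1 for every bond to an atom more electronegative than carbon and −1 for every bond to one less electronegative; C–C bonds are 0.
C5 has one bond to C (0), one bond to H (-1), one bond to H (-1), one bond to Cl (+1).
Oxidation state = 0 − 1 − 1 + 1 = -1.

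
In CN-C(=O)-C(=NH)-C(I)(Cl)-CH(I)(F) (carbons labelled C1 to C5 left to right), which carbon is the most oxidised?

C1

Bonds to more-electronegative neighbours contribute +1 each, bonds to H or metals contribute −1 each, and C–C bonds contribute 0. Tallying each carbon:
C1: 1C, 3N → 0 + 3 = +3
C2: 2C, 2O → 0 + 2 = +2
C3: 2C, 2N → 0 + 2 = +2
C4: 2C, 1Cl, 1I → 0 + 1 + 1 = +2
C5: 1C, 1H, 1F, 1I → 0 − 1 + 1 + 1 = +1
The most oxidised carbon is C1 at +3.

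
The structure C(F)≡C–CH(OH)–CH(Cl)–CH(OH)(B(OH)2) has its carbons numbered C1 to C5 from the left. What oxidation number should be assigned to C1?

C1 has a triple bond to C (3×0 = 0), one bond to F (+1).
Oxidation state = 0 + 1 = +1.

+1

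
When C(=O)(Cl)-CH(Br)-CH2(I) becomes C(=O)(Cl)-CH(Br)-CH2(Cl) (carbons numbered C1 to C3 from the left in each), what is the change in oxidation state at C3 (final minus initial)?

0

Before: C3 has 1 bond to C, 2 bonds to H, 1 bond to I → oxidation state -1.
After: C3 has 1 bond to C, 2 bonds to H, 1 bond to Cl → oxidation state -1.
Δ = -1 − (-1) = 0, so no net redox change at C3.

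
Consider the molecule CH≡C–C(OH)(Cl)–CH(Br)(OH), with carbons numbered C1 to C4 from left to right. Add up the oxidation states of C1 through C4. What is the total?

Assign +1 per bond to O/N/halogen, −1 per bond to H or an electropositive element, and 0 per bond to carbon. Tallying each carbon:
C1: 3C, 1H → 0 − 1 = -1
C2: 4C → 0 = 0
C3: 2C, 1O, 1Cl → 0 + 1 + 1 = +2
C4: 1C, 1H, 1O, 1Br → 0 − 1 + 1 + 1 = +1
Sum = -1 + 0 + 2 + 1 = +2.

+2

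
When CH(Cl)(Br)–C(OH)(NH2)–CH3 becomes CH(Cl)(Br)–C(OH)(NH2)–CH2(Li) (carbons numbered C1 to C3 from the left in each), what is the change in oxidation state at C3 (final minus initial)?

Before: C3 has 1 bond to C, 3 bonds to H → oxidation state -3.
After: C3 has 1 bond to C, 2 bonds to H, 1 bond to Li → oxidation state -3.
Δ = -3 − (-3) = 0, so no net redox change at C3.

0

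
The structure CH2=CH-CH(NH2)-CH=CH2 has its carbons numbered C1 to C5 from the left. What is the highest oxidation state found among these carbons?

Each bond to a more electronegative atom (O, N, halogen) counts +1, each bond to a less electronegative atom (H, metal, B, Si) counts −1, and each C–C bond counts 0. Tallying each carbon:
C1: 2C, 2H → 0 − 2 = -2
C2: 3C, 1H → 0 − 1 = -1
C3: 2C, 1H, 1N → 0 − 1 + 1 = 0
C4: 3C, 1H → 0 − 1 = -1
C5: 2C, 2H → 0 − 2 = -2
The highest value is 0.

0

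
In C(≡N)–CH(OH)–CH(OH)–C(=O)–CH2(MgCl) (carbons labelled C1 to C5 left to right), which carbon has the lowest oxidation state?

Each bond to a more electronegative atom (O, N, halogen) counts +1, each bond to a less electronegative atom (H, metal, B, Si) counts −1, and each C–C bond counts 0. Tallying each carbon:
C1: 1C, 3N → 0 + 3 = +3
C2: 2C, 1H, 1O → 0 − 1 + 1 = 0
C3: 2C, 1H, 1O → 0 − 1 + 1 = 0
C4: 2C, 2O → 0 + 2 = +2
C5: 1C, 2H, 1Mg → 0 − 2 − 1 = -3
The most reduced carbon is C5 at -3.

C5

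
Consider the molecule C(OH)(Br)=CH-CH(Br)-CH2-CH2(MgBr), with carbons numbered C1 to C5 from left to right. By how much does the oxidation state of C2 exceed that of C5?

+2

C2: 3C, 1H → 0 − 1 = -1
C5: 1C, 2H, 1Mg → 0 − 2 − 1 = -3
Difference: -1 − (-3) = +2.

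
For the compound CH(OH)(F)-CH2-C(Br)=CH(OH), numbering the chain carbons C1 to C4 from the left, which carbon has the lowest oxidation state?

Tallying each carbon's bonds:
C1: 1C, 1H, 1O, 1F → 0 − 1 + 1 + 1 = +1
C2: 2C, 2H → 0 − 2 = -2
C3: 3C, 1Br → 0 + 1 = +1
C4: 2C, 1H, 1O → 0 − 1 + 1 = 0
The most reduced carbon is C2 at -2.

C2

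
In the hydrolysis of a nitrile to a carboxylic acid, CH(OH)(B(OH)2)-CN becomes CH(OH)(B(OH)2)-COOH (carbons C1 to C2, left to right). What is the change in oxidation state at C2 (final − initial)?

0

Before: C2 has 1 bond to C, 3 bonds to N → oxidation state +3.
After: C2 has 1 bond to C, 3 bonds to O → oxidation state +3.
Δ = +3 − (+3) = 0, so no net redox change at C2.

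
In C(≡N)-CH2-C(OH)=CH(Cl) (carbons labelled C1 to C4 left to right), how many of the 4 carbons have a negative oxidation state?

Each bond to a more electronegative atom (O, N, halogen) counts +1, each bond to a less electronegative atom (H, metal, B, Si) counts −1, and each C–C bond counts 0. Tallying each carbon:
C1: 1C, 3N → 0 + 3 = +3
C2: 2C, 2H → 0 − 2 = -2
C3: 3C, 1O → 0 + 1 = +1
C4: 2C, 1H, 1Cl → 0 − 1 + 1 = 0
1 carbon (C2) meets the condition.

1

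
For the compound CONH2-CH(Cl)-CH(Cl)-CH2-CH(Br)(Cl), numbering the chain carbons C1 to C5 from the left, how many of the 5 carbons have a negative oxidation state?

Count +1 for every bond to an atom more electronegative than carbon and −1 for every bond to one less electronegative; C–C bonds are 0. Tallying each carbon:
C1: 1C, 2O, 1N → 0 + 2 + 1 = +3
C2: 2C, 1H, 1Cl → 0 − 1 + 1 = 0
C3: 2C, 1H, 1Cl → 0 − 1 + 1 = 0
C4: 2C, 2H → 0 − 2 = -2
C5: 1C, 1H, 1Cl, 1Br → 0 − 1 + 1 + 1 = +1
1 carbon (C4) meets the condition.

1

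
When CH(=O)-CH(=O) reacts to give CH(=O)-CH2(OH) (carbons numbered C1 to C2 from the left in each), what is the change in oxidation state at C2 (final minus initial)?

-2

Before: C2 has 1 bond to C, 1 bond to H, 2 bonds to O → oxidation state +1.
After: C2 has 1 bond to C, 2 bonds to H, 1 bond to O → oxidation state -1.
Δ = -1 − (+1) = -2, so this is a reduction at C2.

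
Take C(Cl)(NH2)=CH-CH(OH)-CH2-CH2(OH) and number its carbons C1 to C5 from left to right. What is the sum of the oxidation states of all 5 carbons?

-2

Tallying each carbon's bonds:
C1: 2C, 1N, 1Cl → 0 + 1 + 1 = +2
C2: 3C, 1H → 0 − 1 = -1
C3: 2C, 1H, 1O → 0 − 1 + 1 = 0
C4: 2C, 2H → 0 − 2 = -2
C5: 1C, 2H, 1O → 0 − 2 + 1 = -1
Sum = +2 − 1 + 0 − 2 − 1 = -2.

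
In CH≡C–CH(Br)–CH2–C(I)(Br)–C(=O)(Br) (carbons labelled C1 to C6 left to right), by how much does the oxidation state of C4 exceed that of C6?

-5

C4: 2C, 2H → 0 − 2 = -2
C6: 1C, 2O, 1Br → 0 + 2 + 1 = +3
Difference: -2 − (+3) = -5.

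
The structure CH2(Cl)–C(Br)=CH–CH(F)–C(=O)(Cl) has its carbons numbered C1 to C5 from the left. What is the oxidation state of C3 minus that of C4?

-1

C3: 3C, 1H → 0 − 1 = -1
C4: 2C, 1H, 1F → 0 − 1 + 1 = 0
Difference: -1 − (0) = -1.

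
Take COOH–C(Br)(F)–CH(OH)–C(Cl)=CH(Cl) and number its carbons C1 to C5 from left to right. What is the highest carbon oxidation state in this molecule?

Tallying each carbon's bonds:
C1: 1C, 3O → 0 + 3 = +3
C2: 2C, 1F, 1Br → 0 + 1 + 1 = +2
C3: 2C, 1H, 1O → 0 − 1 + 1 = 0
C4: 3C, 1Cl → 0 + 1 = +1
C5: 2C, 1H, 1Cl → 0 − 1 + 1 = 0
The highest value is +3.

+3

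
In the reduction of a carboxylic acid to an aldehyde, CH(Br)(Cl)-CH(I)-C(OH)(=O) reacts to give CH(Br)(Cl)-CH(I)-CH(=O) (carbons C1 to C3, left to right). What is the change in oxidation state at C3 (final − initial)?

-2

Before: C3 has 1 bond to C, 3 bonds to O → oxidation state +3.
After: C3 has 1 bond to C, 1 bond to H, 2 bonds to O → oxidation state +1.
Δ = +1 − (+3) = -2, so this is a reduction at C3.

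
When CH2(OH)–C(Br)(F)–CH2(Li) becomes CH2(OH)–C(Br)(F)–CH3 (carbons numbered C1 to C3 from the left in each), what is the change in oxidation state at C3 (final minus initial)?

0

Before: C3 has 1 bond to C, 2 bonds to H, 1 bond to Li → oxidation state -3.
After: C3 has 1 bond to C, 3 bonds to H → oxidation state -3.
Δ = -3 − (-3) = 0, so no net redox change at C3.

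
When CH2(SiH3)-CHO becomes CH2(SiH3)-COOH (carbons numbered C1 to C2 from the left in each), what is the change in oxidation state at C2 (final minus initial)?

+2

Before: C2 has 1 bond to C, 1 bond to H, 2 bonds to O → oxidation state +1.
After: C2 has 1 bond to C, 3 bonds to O → oxidation state +3.
Δ = +3 − (+1) = +2, so this is an oxidation at C2.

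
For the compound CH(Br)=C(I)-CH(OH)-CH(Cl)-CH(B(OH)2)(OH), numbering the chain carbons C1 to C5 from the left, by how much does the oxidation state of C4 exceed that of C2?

C4: 2C, 1H, 1Cl → 0 − 1 + 1 = 0
C2: 3C, 1I → 0 + 1 = +1
Difference: 0 − (+1) = -1.

-1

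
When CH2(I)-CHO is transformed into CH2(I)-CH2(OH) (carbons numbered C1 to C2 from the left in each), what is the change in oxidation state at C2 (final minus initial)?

-2

Before: C2 has 1 bond to C, 1 bond to H, 2 bonds to O → oxidation state +1.
After: C2 has 1 bond to C, 2 bonds to H, 1 bond to O → oxidation state -1.
Δ = -1 − (+1) = -2, so this is a reduction at C2.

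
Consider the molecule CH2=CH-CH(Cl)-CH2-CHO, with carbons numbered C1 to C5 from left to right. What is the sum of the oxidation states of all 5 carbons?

-4

Assign +1 per bond to O/N/halogen, −1 per bond to H or an electropositive element, and 0 per bond to carbon. Tallying each carbon:
C1: 2C, 2H → 0 − 2 = -2
C2: 3C, 1H → 0 − 1 = -1
C3: 2C, 1H, 1Cl → 0 − 1 + 1 = 0
C4: 2C, 2H → 0 − 2 = -2
C5: 1C, 1H, 2O → 0 − 1 + 2 = +1
Sum = -2 − 1 + 0 − 2 + 1 = -4.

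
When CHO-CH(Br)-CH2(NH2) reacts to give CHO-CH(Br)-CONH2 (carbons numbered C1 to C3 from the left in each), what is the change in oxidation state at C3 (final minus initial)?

Before: C3 has 1 bond to C, 2 bonds to H, 1 bond to N → oxidation state -1.
After: C3 has 1 bond to C, 2 bonds to O, 1 bond to N → oxidation state +3.
Δ = +3 − (-1) = +4, so this is an oxidation at C3.

+4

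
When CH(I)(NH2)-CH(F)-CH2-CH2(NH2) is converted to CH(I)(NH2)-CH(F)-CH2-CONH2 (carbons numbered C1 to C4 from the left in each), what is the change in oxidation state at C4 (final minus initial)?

Before: C4 has 1 bond to C, 2 bonds to H, 1 bond to N → oxidation state -1.
After: C4 has 1 bond to C, 2 bonds to O, 1 bond to N → oxidation state +3.
Δ = +3 − (-1) = +4, so this is an oxidation at C4.

+4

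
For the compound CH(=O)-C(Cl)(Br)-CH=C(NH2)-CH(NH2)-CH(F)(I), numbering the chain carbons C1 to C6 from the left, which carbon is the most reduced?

Tallying each carbon's bonds:
C1: 1C, 1H, 2O → 0 − 1 + 2 = +1
C2: 2C, 1Cl, 1Br → 0 + 1 + 1 = +2
C3: 3C, 1H → 0 − 1 = -1
C4: 3C, 1N → 0 + 1 = +1
C5: 2C, 1H, 1N → 0 − 1 + 1 = 0
C6: 1C, 1H, 1F, 1I → 0 − 1 + 1 + 1 = +1
The most reduced carbon is C3 at -1.

C3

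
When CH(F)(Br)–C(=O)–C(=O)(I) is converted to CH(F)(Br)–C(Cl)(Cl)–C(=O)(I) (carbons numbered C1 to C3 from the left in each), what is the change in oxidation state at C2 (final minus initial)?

Before: C2 has 2 bonds to C, 2 bonds to O → oxidation state +2.
After: C2 has 2 bonds to C, 2 bonds to Cl → oxidation state +2.
Δ = +2 − (+2) = 0, so no net redox change at C2.

0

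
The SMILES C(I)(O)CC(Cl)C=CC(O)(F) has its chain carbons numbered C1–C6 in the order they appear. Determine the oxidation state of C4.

-1

Bonds to more-electronegative neighbours contribute +1 each, bonds to H or metals contribute −1 each, and C–C bonds contribute 0.
C4 has one bond to C (0), a double bond to C (2×0 = 0), one bond to H (-1).
Oxidation state = 0 + 0 − 1 = -1.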